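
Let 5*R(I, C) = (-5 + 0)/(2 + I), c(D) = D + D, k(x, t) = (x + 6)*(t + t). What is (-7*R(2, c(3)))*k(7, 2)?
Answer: 91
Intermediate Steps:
k(x, t) = 2*t*(6 + x) (k(x, t) = (6 + x)*(2*t) = 2*t*(6 + x))
c(D) = 2*D
R(I, C) = -1/(2 + I) (R(I, C) = ((-5 + 0)/(2 + I))/5 = (-5/(2 + I))/5 = -1/(2 + I))
(-7*R(2, c(3)))*k(7, 2) = (-(-7)/(2 + 2))*(2*2*(6 + 7)) = (-(-7)/4)*(2*2*13) = -(-7)/4*52 = -7*(-¼)*52 = (7/4)*52 = 91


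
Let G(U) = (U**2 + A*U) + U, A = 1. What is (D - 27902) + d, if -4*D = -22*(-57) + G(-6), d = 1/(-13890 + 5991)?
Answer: -445843259/15798 ≈ -28222.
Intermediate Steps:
G(U) = U**2 + 2*U (G(U) = (U**2 + 1*U) + U = (U**2 + U) + U = (U + U**2) + U = U**2 + 2*U)
d = -1/7899 (d = 1/(-7899) = -1/7899 ≈ -0.00012660)
D = -639/2 (D = -(-22*(-57) - 6*(2 - 6))/4 = -(1254 - 6*(-4))/4 = -(1254 + 24)/4 = -1/4*1278 = -639/2 ≈ -319.50)
(D - 27902) + d = (-639/2 - 27902) - 1/7899 = -56443/2 - 1/7899 = -445843259/15798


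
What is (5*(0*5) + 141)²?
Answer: 19881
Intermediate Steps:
(5*(0*5) + 141)² = (5*0 + 141)² = (0 + 141)² = 141² = 19881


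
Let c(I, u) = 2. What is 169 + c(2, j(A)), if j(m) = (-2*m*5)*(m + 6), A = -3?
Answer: 171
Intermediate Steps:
j(m) = -10*m*(6 + m) (j(m) = (-10*m)*(6 + m) = -10*m*(6 + m))
169 + c(2, j(A)) = 169 + 2 = 171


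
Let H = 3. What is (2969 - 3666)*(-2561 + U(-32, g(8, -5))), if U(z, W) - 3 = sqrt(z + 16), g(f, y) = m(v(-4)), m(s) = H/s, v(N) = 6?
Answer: 1782926 - 2788*I ≈ 1.7829e+6 - 2788.0*I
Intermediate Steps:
m(s) = 3/s
g(f, y) = 1/2 (g(f, y) = 3/6 = 3*(1/6) = 1/2)
U(z, W) = 3 + sqrt(16 + z) (U(z, W) = 3 + sqrt(z + 16) = 3 + sqrt(16 + z))
(2969 - 3666)*(-2561 + U(-32, g(8, -5))) = (2969 - 3666)*(-2561 + (3 + sqrt(16 - 32))) = -697*(-2561 + (3 + sqrt(-16))) = -697*(-2561 + (3 + 4*I)) = -697*(-2558 + 4*I) = 1782926 - 2788*I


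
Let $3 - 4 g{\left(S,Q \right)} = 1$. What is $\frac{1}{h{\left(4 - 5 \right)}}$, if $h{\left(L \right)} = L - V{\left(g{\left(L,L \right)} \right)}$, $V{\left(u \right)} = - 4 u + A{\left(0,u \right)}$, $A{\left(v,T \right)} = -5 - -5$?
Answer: $1$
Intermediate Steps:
$A{\left(v,T \right)} = 0$ ($A{\left(v,T \right)} = -5 + 5 = 0$)
$g{\left(S,Q \right)} = \frac{1}{2}$ ($g{\left(S,Q \right)} = \frac{3}{4} - \frac{1}{4} = \frac{1}{2}$)
$V{\left(u \right)} = - 4 u$ ($V{\left(u \right)} = - 4 u + 0 = - 4 u$)
$h{\left(L \right)} = 2 + L$ ($h{\left(L \right)} = L - \left(-4\right) \frac{1}{2} = L - -2 = L + 2 = 2 + L$)
$\frac{1}{h{\left(4 - 5 \right)}} = \frac{1}{2 + \left(4 - 5\right)} = \frac{1}{2 - 1} = 1^{-1} = 1$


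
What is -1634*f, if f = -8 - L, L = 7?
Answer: 24510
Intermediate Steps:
f = -15 (f = -8 - 1*7 = -8 - 7 = -15)
-1634*f = -1634*(-15) = 24510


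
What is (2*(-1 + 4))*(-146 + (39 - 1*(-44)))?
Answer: -378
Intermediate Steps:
(2*(-1 + 4))*(-146 + (39 - 1*(-44))) = (2*3)*(-146 + (39 + 44)) = 6*(-146 + 83) = 6*(-63) = -378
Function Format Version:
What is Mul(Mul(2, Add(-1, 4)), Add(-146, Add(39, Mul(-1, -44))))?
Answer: -378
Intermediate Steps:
Mul(Mul(2, Add(-1, 4)), Add(-146, Add(39, Mul(-1, -44)))) = Mul(Mul(2, 3), Add(-146, Add(39, 44))) = Mul(6, Add(-146, 83)) = Mul(6, -63) = -378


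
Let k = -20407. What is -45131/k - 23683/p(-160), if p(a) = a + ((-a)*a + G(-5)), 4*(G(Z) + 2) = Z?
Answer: 6584080867/2103002571 ≈ 3.1308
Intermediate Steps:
G(Z) = -2 + Z/4
p(a) = -13/4 + a - a² (p(a) = a + ((-a)*a + (-2 + (¼)*(-5))) = a + (-a² + (-2 - 5/4)) = a + (-a² - 13/4) = a + (-13/4 - a²) = -13/4 + a - a²)
-45131/k - 23683/p(-160) = -45131/(-20407) - 23683/(-13/4 - 160 - 1*(-160)²) = -45131*(-1/20407) - 23683/(-13/4 - 160 - 1*25600) = 45131/20407 - 23683/(-13/4 - 160 - 25600) = 45131/20407 - 23683/(-103053/4) = 45131/20407 - 23683*(-4/103053) = 45131/20407 + 94732/103053 = 6584080867/2103002571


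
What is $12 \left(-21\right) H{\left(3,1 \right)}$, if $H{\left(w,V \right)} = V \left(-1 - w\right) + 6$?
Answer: $-504$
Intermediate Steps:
$H{\left(w,V \right)} = 6 + V \left(-1 - w\right)$
$12 \left(-21\right) H{\left(3,1 \right)} = 12 \left(-21\right) \left(6 - 1 - 1 \cdot 3\right) = - 252 \left(6 - 1 - 3\right) = \left(-252\right) 2 = -504$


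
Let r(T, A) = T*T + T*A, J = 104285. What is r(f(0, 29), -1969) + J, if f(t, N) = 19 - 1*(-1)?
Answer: 65305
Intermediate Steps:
f(t, N) = 20 (f(t, N) = 19 + 1 = 20)
r(T, A) = T² + A*T
r(f(0, 29), -1969) + J = 20*(-1969 + 20) + 104285 = 20*(-1949) + 104285 = -38980 + 104285 = 65305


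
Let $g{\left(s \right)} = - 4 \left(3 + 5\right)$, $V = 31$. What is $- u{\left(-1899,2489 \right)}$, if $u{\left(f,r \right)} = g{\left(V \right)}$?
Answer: $32$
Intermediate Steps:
$g{\left(s \right)} = -32$ ($g{\left(s \right)} = \left(-4\right) 8 = -32$)
$u{\left(f,r \right)} = -32$
$- u{\left(-1899,2489 \right)} = \left(-1\right) \left(-32\right) = 32$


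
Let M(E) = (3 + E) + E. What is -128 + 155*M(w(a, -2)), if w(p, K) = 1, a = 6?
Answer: 647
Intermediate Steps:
M(E) = 3 + 2*E
-128 + 155*M(w(a, -2)) = -128 + 155*(3 + 2*1) = -128 + 155*(3 + 2) = -128 + 155*5 = -128 + 775 = 647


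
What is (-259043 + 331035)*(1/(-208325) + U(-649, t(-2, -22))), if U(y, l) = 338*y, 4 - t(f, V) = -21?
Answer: -3289932794162792/208325 ≈ -1.5792e+10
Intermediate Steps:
t(f, V) = 25 (t(f, V) = 4 - 1*(-21) = 4 + 21 = 25)
(-259043 + 331035)*(1/(-208325) + U(-649, t(-2, -22))) = (-259043 + 331035)*(1/(-208325) + 338*(-649)) = 71992*(-1/208325 - 219362) = 71992*(-45698588651/208325) = -3289932794162792/208325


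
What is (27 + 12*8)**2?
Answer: 15129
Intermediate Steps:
(27 + 12*8)**2 = (27 + 96)**2 = 123**2 = 15129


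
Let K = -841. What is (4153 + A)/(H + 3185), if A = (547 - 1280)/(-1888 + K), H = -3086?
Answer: 3778090/90057 ≈ 41.952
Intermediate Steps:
A = 733/2729 (A = (547 - 1280)/(-1888 - 841) = -733/(-2729) = -733*(-1/2729) = 733/2729 ≈ 0.26860)
(4153 + A)/(H + 3185) = (4153 + 733/2729)/(-3086 + 3185) = (11334270/2729)/99 = (11334270/2729)*(1/99) = 3778090/90057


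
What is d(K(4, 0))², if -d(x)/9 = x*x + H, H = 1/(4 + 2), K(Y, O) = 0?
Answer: 9/4 ≈ 2.2500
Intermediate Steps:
H = ⅙ (H = 1/6 = ⅙ ≈ 0.16667)
d(x) = -3/2 - 9*x² (d(x) = -9*(x*x + ⅙) = -9*(x² + ⅙) = -9*(⅙ + x²) = -3/2 - 9*x²)
d(K(4, 0))² = (-3/2 - 9*0²)² = (-3/2 - 9*0)² = (-3/2 + 0)² = (-3/2)² = 9/4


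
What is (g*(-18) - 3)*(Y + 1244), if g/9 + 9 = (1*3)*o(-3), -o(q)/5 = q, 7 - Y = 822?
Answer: -2503215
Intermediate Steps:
Y = -815 (Y = 7 - 1*822 = 7 - 822 = -815)
o(q) = -5*q
g = 324 (g = -81 + 9*((1*3)*(-5*(-3))) = -81 + 9*(3*15) = -81 + 9*45 = -81 + 405 = 324)
(g*(-18) - 3)*(Y + 1244) = (324*(-18) - 3)*(-815 + 1244) = (-5832 - 3)*429 = -5835*429 = -2503215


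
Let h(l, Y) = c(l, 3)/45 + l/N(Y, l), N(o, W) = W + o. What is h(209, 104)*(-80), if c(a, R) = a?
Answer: -1197152/2817 ≈ -424.97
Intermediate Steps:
h(l, Y) = l/45 + l/(Y + l) (h(l, Y) = l/45 + l/(l + Y) = l*(1/45) + l/(Y + l) = l/45 + l/(Y + l))
h(209, 104)*(-80) = ((1/45)*209 + 209/(104 + 209))*(-80) = (209/45 + 209/313)*(-80) = (74822/14085)*(-80) = -1197152/2817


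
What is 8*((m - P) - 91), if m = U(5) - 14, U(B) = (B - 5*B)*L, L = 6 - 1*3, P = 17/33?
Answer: -43696/33 ≈ -1324.1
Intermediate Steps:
P = 17/33 (P = 17*(1/33) = 17/33 ≈ 0.51515)
L = 3 (L = 6 - 3 = 3)
U(B) = -12*B (U(B) = (B - 5*B)*3 = -4*B*3 = -12*B)
m = -74 (m = -12*5 - 14 = -60 - 14 = -74)
8*((m - P) - 91) = 8*((-74 - 1*17/33) - 91) = 8*((-74 - 17/33) - 91) = 8*(-2459/33 - 91) = 8*(-5462/33) = -43696/33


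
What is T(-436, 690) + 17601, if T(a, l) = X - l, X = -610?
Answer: 16301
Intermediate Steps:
T(a, l) = -610 - l
T(-436, 690) + 17601 = (-610 - 1*690) + 17601 = (-610 - 690) + 17601 = -1300 + 17601 = 16301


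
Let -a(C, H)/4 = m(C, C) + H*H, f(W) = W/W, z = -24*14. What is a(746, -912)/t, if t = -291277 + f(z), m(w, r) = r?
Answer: 832490/72819 ≈ 11.432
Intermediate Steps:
z = -336
f(W) = 1
a(C, H) = -4*C - 4*H² (a(C, H) = -4*(C + H*H) = -4*(C + H²) = -4*C - 4*H²)
t = -291276 (t = -291277 + 1 = -291276)
a(746, -912)/t = (-4*746 - 4*(-912)²)/(-291276) = (-2984 - 4*831744)*(-1/291276) = (-2984 - 3326976)*(-1/291276) = -3329960*(-1/291276) = 832490/72819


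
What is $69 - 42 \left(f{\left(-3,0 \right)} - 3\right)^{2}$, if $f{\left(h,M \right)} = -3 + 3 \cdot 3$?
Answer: $-309$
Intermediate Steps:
$f{\left(h,M \right)} = 6$ ($f{\left(h,M \right)} = -3 + 9 = 6$)
$69 - 42 \left(f{\left(-3,0 \right)} - 3\right)^{2} = 69 - 42 \left(6 - 3\right)^{2} = 69 - 42 \cdot 3^{2} = 69 - 378 = -309$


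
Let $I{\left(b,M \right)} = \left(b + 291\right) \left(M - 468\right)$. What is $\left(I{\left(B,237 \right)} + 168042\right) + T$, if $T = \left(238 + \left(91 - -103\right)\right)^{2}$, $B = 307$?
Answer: $216528$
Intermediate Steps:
$I{\left(b,M \right)} = \left(-468 + M\right) \left(291 + b\right)$ ($I{\left(b,M \right)} = \left(291 + b\right) \left(-468 + M\right) = \left(-468 + M\right) \left(291 + b\right)$)
$T = 186624$ ($T = \left(238 + \left(91 + 103\right)\right)^{2} = \left(238 + 194\right)^{2} = 432^{2} = 186624$)
$\left(I{\left(B,237 \right)} + 168042\right) + T = \left(\left(-136188 - 143676 + 291 \cdot 237 + 237 \cdot 307\right) + 168042\right) + 186624 = \left(\left(-136188 - 143676 + 68967 + 72759\right) + 168042\right) + 186624 = \left(-138138 + 168042\right) + 186624 = 29904 + 186624 = 216528$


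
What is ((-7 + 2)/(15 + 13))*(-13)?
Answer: 65/28 ≈ 2.3214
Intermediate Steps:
((-7 + 2)/(15 + 13))*(-13) = -5/28*(-13) = 65/28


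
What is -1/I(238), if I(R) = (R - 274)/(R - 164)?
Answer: 37/18 ≈ 2.0556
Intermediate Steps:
I(R) = (-274 + R)/(-164 + R)
-1/I(238) = -1/((-274 + 238)/(-164 + 238)) = -1/(-36/74) = -1/((1/74)*(-36)) = -1/(-18/37) = -1*(-37/18) = 37/18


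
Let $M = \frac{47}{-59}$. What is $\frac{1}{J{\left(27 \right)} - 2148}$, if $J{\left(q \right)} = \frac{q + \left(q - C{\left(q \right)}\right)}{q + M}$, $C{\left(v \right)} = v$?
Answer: $- \frac{1546}{3319215} \approx -0.00046577$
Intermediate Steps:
$M = - \frac{47}{59}$ ($M = 47 \left(- \frac{1}{59}\right) = - \frac{47}{59} \approx -0.79661$)
$J{\left(q \right)} = \frac{q}{- \frac{47}{59} + q}$ ($J{\left(q \right)} = \frac{q + \left(q - q\right)}{q - \frac{47}{59}} = \frac{q + 0}{- \frac{47}{59} + q} = \frac{q}{- \frac{47}{59} + q}$)
$\frac{1}{J{\left(27 \right)} - 2148} = \frac{1}{59 \cdot 27 \frac{1}{-47 + 59 \cdot 27} - 2148} = \frac{1}{59 \cdot 27 \frac{1}{-47 + 1593} - 2148} = \frac{1}{59 \cdot 27 \cdot \frac{1}{1546} - 2148} = \frac{1}{\frac{1593}{1546} - 2148} = \frac{1}{- \frac{3319215}{1546}} = - \frac{1546}{3319215}$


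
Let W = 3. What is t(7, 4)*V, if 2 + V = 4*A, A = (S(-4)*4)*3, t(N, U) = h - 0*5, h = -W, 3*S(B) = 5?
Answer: -234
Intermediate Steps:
S(B) = 5/3 (S(B) = (⅓)*5 = 5/3)
h = -3 (h = -1*3 = -3)
t(N, U) = -3 (t(N, U) = -3 - 0*5 = -3 - 1*0 = -3 + 0 = -3)
A = 20 (A = ((5/3)*4)*3 = (20/3)*3 = 20)
V = 78 (V = -2 + 4*20 = -2 + 80 = 78)
t(7, 4)*V = -3*78 = -234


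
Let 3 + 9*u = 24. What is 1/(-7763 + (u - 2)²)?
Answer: -9/69866 ≈ -0.00012882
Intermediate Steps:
u = 7/3 (u = -⅓ + (⅑)*24 = -⅓ + 8/3 = 7/3 ≈ 2.3333)
1/(-7763 + (u - 2)²) = 1/(-7763 + (7/3 - 2)²) = 1/(-7763 + (⅓)²) = 1/(-7763 + ⅑) = 1/(-69866/9) = -9/69866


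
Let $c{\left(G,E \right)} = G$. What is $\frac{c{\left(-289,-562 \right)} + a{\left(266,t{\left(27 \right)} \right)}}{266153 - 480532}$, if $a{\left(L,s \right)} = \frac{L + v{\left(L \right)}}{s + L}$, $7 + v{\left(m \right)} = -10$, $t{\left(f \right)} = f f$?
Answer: $\frac{287306}{213307105} \approx 0.0013469$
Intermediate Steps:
$t{\left(f \right)} = f^{2}$
$v{\left(m \right)} = -17$ ($v{\left(m \right)} = -7 - 10 = -17$)
$a{\left(L,s \right)} = \frac{-17 + L}{L + s}$ ($a{\left(L,s \right)} = \frac{L - 17}{s + L} = \frac{-17 + L}{L + s}$)
$\frac{c{\left(-289,-562 \right)} + a{\left(266,t{\left(27 \right)} \right)}}{266153 - 480532} = \frac{-289 + \frac{-17 + 266}{266 + 27^{2}}}{266153 - 480532} = \frac{-289 + \frac{1}{266 + 729} \cdot 249}{-214379} = \left(-289 + \frac{1}{995} \cdot 249\right) \left(- \frac{1}{214379}\right) = \left(-289 + \frac{249}{995}\right) \left(- \frac{1}{214379}\right) = \left(- \frac{287306}{995}\right) \left(- \frac{1}{214379}\right) = \frac{287306}{213307105}$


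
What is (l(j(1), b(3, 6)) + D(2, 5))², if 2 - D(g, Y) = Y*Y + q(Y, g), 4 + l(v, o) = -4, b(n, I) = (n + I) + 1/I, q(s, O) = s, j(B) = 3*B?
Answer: 1296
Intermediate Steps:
b(n, I) = I + n + 1/I (b(n, I) = (I + n) + 1/I = I + n + 1/I)
l(v, o) = -8 (l(v, o) = -4 - 4 = -8)
D(g, Y) = 2 - Y - Y² (D(g, Y) = 2 - (Y*Y + Y) = 2 - (Y² + Y) = 2 - (Y + Y²) = 2 + (-Y - Y²) = 2 - Y - Y²)
(l(j(1), b(3, 6)) + D(2, 5))² = (-8 + (2 - 1*5 - 1*5²))² = (-8 + (2 - 5 - 1*25))² = (-8 + (2 - 5 - 25))² = (-8 - 28)² = (-36)² = 1296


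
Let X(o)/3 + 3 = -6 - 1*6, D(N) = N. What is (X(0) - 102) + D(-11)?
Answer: -158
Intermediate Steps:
X(o) = -45 (X(o) = -9 + 3*(-6 - 1*6) = -9 + 3*(-6 - 6) = -9 + 3*(-12) = -9 - 36 = -45)
(X(0) - 102) + D(-11) = (-45 - 102) - 11 = -147 - 11 = -158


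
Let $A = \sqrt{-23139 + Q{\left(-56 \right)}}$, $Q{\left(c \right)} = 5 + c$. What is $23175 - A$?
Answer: $23175 - i \sqrt{23190} \approx 23175.0 - 152.28 i$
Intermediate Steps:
$A = i \sqrt{23190}$ ($A = \sqrt{-23139 + \left(5 - 56\right)} = \sqrt{-23139 - 51} = \sqrt{-23190} = i \sqrt{23190} \approx 152.28 i$)
$23175 - A = 23175 - i \sqrt{23190}$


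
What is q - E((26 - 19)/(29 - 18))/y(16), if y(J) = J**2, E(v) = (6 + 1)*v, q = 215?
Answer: 605391/2816 ≈ 214.98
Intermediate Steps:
E(v) = 7*v
q - E((26 - 19)/(29 - 18))/y(16) = 215 - 7*((26 - 19)/(29 - 18))/(16**2) = 215 - 7*(7/11)/256 = 215 - 49/(11*256) = 215 - 1*49/2816 = 215 - 49/2816 = 605391/2816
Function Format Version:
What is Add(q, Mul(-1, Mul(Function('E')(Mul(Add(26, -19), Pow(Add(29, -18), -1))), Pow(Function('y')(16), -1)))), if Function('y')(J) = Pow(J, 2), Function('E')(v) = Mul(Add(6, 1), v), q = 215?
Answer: Rational(605391, 2816) ≈ 214.98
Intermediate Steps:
Function('E')(v) = Mul(7, v)
Add(q, Mul(-1, Mul(Function('E')(Mul(Add(26, -19), Pow(Add(29, -18), -1))), Pow(Function('y')(16), -1)))) = Add(215, Mul(-1, Mul(Mul(7, Mul(Add(26, -19), Pow(Add(29, -18), -1))), Pow(Pow(16, 2), -1)))) = Add(215, Mul(-1, Mul(Mul(7, Mul(7, Pow(11, -1))), Pow(256, -1)))) = Add(215, Mul(-1, Mul(Mul(7, Mul(7, Rational(1, 11))), Rational(1, 256)))) = Add(215, Mul(-1, Mul(Mul(7, Rational(7, 11)), Rational(1, 256)))) = Add(215, Mul(-1, Mul(Rational(49, 11), Rational(1, 256)))) = Add(215, Mul(-1, Rational(49, 2816))) = Add(215, Rational(-49, 2816)) = Rational(605391, 2816)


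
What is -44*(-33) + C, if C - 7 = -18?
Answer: 1441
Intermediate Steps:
C = -11 (C = 7 - 18 = -11)
-44*(-33) + C = -44*(-33) - 11 = 1452 - 11 = 1441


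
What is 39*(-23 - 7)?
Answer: -1170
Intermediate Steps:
39*(-23 - 7) = 39*(-30) = -1170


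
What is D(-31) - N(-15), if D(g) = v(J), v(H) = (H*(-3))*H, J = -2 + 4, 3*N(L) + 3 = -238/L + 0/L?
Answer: -733/45 ≈ -16.289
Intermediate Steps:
N(L) = -1 - 238/(3*L) (N(L) = -1 + (-238/L + 0/L)/3 = -1 + (-238/L + 0)/3 = -1 + (-238/L)/3 = -1 - 238/(3*L))
J = 2
v(H) = -3*H² (v(H) = (-3*H)*H = -3*H²)
D(g) = -12 (D(g) = -3*2² = -3*4 = -12)
D(-31) - N(-15) = -12 - (-238/3 - 1*(-15))/(-15) = -12 - (-1)*(-238/3 + 15)/15 = -12 - (-1)*(-193)/(15*3) = -12 - 1*193/45 = -12 - 193/45 = -733/45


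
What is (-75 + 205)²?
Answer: 16900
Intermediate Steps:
(-75 + 205)² = 130² = 16900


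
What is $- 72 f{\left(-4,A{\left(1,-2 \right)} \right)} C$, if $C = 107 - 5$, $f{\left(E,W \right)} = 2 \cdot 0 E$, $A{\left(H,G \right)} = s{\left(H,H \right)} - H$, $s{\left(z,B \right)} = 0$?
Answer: $0$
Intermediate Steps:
$A{\left(H,G \right)} = - H$ ($A{\left(H,G \right)} = 0 - H = - H$)
$f{\left(E,W \right)} = 0$ ($f{\left(E,W \right)} = 0 E = 0$)
$C = 102$ ($C = 107 - 5 = 102$)
$- 72 f{\left(-4,A{\left(1,-2 \right)} \right)} C = \left(-72\right) 0 \cdot 102 = 0 \cdot 102 = 0$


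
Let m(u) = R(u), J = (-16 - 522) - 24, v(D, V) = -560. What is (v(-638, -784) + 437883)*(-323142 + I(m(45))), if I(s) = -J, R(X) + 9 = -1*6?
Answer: -141071653340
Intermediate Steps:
R(X) = -15 (R(X) = -9 - 1*6 = -9 - 6 = -15)
J = -562 (J = -538 - 24 = -562)
m(u) = -15
I(s) = 562 (I(s) = -1*(-562) = 562)
(v(-638, -784) + 437883)*(-323142 + I(m(45))) = (-560 + 437883)*(-323142 + 562) = 437323*(-322580) = -141071653340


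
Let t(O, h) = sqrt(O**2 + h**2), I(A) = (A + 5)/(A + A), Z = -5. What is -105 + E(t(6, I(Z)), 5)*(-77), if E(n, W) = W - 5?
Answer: -105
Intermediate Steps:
I(A) = (5 + A)/(2*A) (I(A) = (5 + A)/((2*A)) = (5 + A)*(1/(2*A)) = (5 + A)/(2*A))
E(n, W) = -5 + W
-105 + E(t(6, I(Z)), 5)*(-77) = -105 + (-5 + 5)*(-77) = -105 + 0*(-77) = -105 + 0 = -105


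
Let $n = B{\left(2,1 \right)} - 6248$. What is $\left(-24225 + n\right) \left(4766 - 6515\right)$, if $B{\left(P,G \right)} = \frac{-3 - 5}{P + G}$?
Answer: $53301941$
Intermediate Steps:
$B{\left(P,G \right)} = - \frac{8}{G + P}$
$n = - \frac{18752}{3}$ ($n = - \frac{8}{1 + 2} - 6248 = - \frac{8}{3} - 6248 = - \frac{18752}{3} \approx -6250.7$)
$\left(-24225 + n\right) \left(4766 - 6515\right) = \left(-24225 - \frac{18752}{3}\right) \left(4766 - 6515\right) = \left(- \frac{91427}{3}\right) \left(-1749\right) = 53301941$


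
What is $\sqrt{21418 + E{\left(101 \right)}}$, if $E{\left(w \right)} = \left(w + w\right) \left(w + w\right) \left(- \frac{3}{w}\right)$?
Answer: $\sqrt{20206} \approx 142.15$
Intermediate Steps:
$E{\left(w \right)} = - 12 w$ ($E{\left(w \right)} = 2 w 2 w \left(- \frac{3}{w}\right) = 4 w^{2} \left(- \frac{3}{w}\right) = - 12 w$)
$\sqrt{21418 + E{\left(101 \right)}} = \sqrt{21418 - 1212} = \sqrt{20206}$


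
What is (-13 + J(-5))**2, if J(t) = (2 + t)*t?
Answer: 4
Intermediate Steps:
J(t) = t*(2 + t)
(-13 + J(-5))**2 = (-13 - 5*(2 - 5))**2 = (-13 - 5*(-3))**2 = (-13 + 15)**2 = 2**2 = 4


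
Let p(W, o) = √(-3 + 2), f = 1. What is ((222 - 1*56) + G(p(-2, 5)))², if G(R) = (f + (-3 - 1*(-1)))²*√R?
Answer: (166 + √I)² ≈ 27791.0 + 235.8*I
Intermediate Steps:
p(W, o) = I (p(W, o) = √(-1) = I)
G(R) = √R (G(R) = (1 + (-3 - 1*(-1)))²*√R = (1 + (-3 + 1))²*√R = (1 - 2)²*√R = (-1)²*√R = 1*√R = √R)
((222 - 1*56) + G(p(-2, 5)))² = ((222 - 1*56) + √I)² = ((222 - 56) + √I)² = (166 + √I)²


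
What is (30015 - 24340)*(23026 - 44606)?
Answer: -122466500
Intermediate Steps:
(30015 - 24340)*(23026 - 44606) = 5675*(-21580) = -122466500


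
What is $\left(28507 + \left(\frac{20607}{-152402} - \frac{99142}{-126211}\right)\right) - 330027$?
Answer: $- \frac{5799667047400433}{19234808822} \approx -3.0152 \cdot 10^{5}$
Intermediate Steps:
$\left(28507 + \left(\frac{20607}{-152402} - \frac{99142}{-126211}\right)\right) - 330027 = \left(28507 + \left(20607 \left(- \frac{1}{152402}\right) - - \frac{99142}{126211}\right)\right) - 330027 = \left(28507 + \left(- \frac{20607}{152402} + \frac{99142}{126211}\right)\right) - 330027 = \left(28507 + \frac{12508609007}{19234808822}\right) - 330027 = \frac{548339203697761}{19234808822} - 330027 = - \frac{5799667047400433}{19234808822}$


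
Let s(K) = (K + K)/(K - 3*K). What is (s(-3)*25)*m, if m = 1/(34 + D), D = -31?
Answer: -25/3 ≈ -8.3333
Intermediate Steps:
m = ⅓ (m = 1/(34 - 31) = 1/3 = ⅓ ≈ 0.33333)
s(K) = -1 (s(K) = (2*K)/((-2*K)) = (2*K)*(-1/(2*K)) = -1)
(s(-3)*25)*m = -1*25*(⅓) = -25*⅓ = -25/3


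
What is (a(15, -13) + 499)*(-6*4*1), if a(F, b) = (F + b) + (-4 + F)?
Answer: -12288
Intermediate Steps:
a(F, b) = -4 + b + 2*F
(a(15, -13) + 499)*(-6*4*1) = ((-4 - 13 + 2*15) + 499)*(-6*4*1) = ((-4 - 13 + 30) + 499)*(-24*1) = (13 + 499)*(-24) = 512*(-24) = -12288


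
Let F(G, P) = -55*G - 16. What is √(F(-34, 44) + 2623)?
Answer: 11*√37 ≈ 66.910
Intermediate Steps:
F(G, P) = -16 - 55*G
√(F(-34, 44) + 2623) = √((-16 - 55*(-34)) + 2623) = √((-16 + 1870) + 2623) = √(1854 + 2623) = √4477 = 11*√37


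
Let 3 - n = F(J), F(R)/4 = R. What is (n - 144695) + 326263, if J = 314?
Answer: 180315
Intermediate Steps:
F(R) = 4*R
n = -1253 (n = 3 - 4*314 = 3 - 1*1256 = 3 - 1256 = -1253)
(n - 144695) + 326263 = (-1253 - 144695) + 326263 = -145948 + 326263 = 180315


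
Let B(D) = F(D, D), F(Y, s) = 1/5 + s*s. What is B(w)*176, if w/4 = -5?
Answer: 352176/5 ≈ 70435.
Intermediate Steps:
w = -20 (w = 4*(-5) = -20)
F(Y, s) = 1/5 + s**2 (F(Y, s) = 1*(1/5) + s**2 = 1/5 + s**2)
B(D) = 1/5 + D**2
B(w)*176 = (1/5 + (-20)**2)*176 = (1/5 + 400)*176 = (2001/5)*176 = 352176/5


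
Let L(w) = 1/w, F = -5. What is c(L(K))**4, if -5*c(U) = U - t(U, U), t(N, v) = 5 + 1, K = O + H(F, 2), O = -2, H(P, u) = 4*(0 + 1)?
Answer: 14641/10000 ≈ 1.4641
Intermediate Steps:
H(P, u) = 4 (H(P, u) = 4*1 = 4)
K = 2 (K = -2 + 4 = 2)
t(N, v) = 6
c(U) = 6/5 - U/5 (c(U) = -(U - 1*6)/5 = -(U - 6)/5 = -(-6 + U)/5 = 6/5 - U/5)
c(L(K))**4 = (6/5 - 1/5/2)**4 = (6/5 - 1/5*1/2)**4 = (6/5 - 1/10)**4 = (11/10)**4 = 14641/10000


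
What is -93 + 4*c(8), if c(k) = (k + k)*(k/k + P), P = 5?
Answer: 291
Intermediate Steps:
c(k) = 12*k (c(k) = (k + k)*(k/k + 5) = (2*k)*(1 + 5) = (2*k)*6 = 12*k)
-93 + 4*c(8) = -93 + 4*(12*8) = -93 + 4*96 = -93 + 384 = 291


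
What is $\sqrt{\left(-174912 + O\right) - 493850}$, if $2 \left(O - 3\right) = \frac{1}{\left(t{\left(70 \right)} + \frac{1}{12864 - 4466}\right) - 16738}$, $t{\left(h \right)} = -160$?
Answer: $\frac{2 i \sqrt{3366913774714009862407}}{141909403} \approx 817.78 i$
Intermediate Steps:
$O = \frac{425724010}{141909403}$ ($O = 3 + \frac{1}{2 \left(\left(-160 + \frac{1}{12864 - 4466}\right) - 16738\right)} = 3 + \frac{1}{2 \left(\left(-160 + \frac{1}{8398}\right) - 16738\right)} = 3 + \frac{1}{2 \left(- \frac{1343679}{8398} - 16738\right)} = 3 + \frac{1}{2 \left(- \frac{141909403}{8398}\right)} = 3 + \frac{1}{2} \left(- \frac{8398}{141909403}\right) = 3 - \frac{4199}{141909403} = \frac{425724010}{141909403} \approx 3.0$)
$\sqrt{\left(-174912 + O\right) - 493850} = \sqrt{\left(-174912 + \frac{425724010}{141909403}\right) - 493850} = \sqrt{- \frac{24821231773526}{141909403} - 493850} = \sqrt{- \frac{94903190445076}{141909403}} = \frac{2 i \sqrt{3366913774714009862407}}{141909403}$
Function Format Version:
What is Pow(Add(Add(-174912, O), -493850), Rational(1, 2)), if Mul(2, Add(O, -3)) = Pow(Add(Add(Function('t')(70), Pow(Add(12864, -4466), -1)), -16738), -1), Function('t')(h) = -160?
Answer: Mul(Rational(2, 141909403), I, Pow(3366913774714009862407, Rational(1, 2))) ≈ Mul(817.78, I)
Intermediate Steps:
O = Rational(425724010, 141909403) (O = Add(3, Mul(Rational(1, 2), Pow(Add(Add(-160, Pow(Add(12864, -4466), -1)), -16738), -1))) = Add(3, Mul(Rational(1, 2), Pow(Add(Add(-160, Pow(8398, -1)), -16738), -1))) = Add(3, Mul(Rational(1, 2), Pow(Add(Add(-160, Rational(1, 8398)), -16738), -1))) = Add(3, Mul(Rational(1, 2), Pow(Add(Rational(-1343679, 8398), -16738), -1))) = Add(3, Mul(Rational(1, 2), Pow(Rational(-141909403, 8398), -1))) = Add(3, Mul(Rational(1, 2), Rational(-8398, 141909403))) = Add(3, Rational(-4199, 141909403)) = Rational(425724010, 141909403) ≈ 3.0000)
Pow(Add(Add(-174912, O), -493850), Rational(1, 2)) = Pow(Add(Add(-174912, Rational(425724010, 141909403)), -493850), Rational(1, 2)) = Pow(Add(Rational(-24821231773526, 141909403), -493850), Rational(1, 2)) = Pow(Rational(-94903190445076, 141909403), Rational(1, 2)) = Mul(Rational(2, 141909403), I, Pow(3366913774714009862407, Rational(1, 2)))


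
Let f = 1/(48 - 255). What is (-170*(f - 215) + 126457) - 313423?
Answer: -31135942/207 ≈ -1.5042e+5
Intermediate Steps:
f = -1/207 (f = 1/(-207) = -1/207 ≈ -0.0048309)
(-170*(f - 215) + 126457) - 313423 = (-170*(-1/207 - 215) + 126457) - 313423 = (-170*(-44506/207) + 126457) - 313423 = (7566020/207 + 126457) - 313423 = 33742619/207 - 313423 = -31135942/207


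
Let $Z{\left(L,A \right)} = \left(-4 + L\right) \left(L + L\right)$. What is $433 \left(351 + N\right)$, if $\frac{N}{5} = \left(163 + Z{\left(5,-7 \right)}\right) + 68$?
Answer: $673748$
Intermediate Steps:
$Z{\left(L,A \right)} = 2 L \left(-4 + L\right)$ ($Z{\left(L,A \right)} = \left(-4 + L\right) 2 L = 2 L \left(-4 + L\right)$)
$N = 1205$ ($N = 5 \left(\left(163 + 2 \cdot 5 \left(-4 + 5\right)\right) + 68\right) = 5 \left(\left(163 + 2 \cdot 5 \cdot 1\right) + 68\right) = 5 \left(\left(163 + 10\right) + 68\right) = 5 \left(173 + 68\right) = 5 \cdot 241 = 1205$)
$433 \left(351 + N\right) = 433 \left(351 + 1205\right) = 433 \cdot 1556 = 673748$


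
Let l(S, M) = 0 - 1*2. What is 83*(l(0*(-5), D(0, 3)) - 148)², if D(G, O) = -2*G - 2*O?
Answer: 1867500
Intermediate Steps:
l(S, M) = -2 (l(S, M) = 0 - 2 = -2)
83*(l(0*(-5), D(0, 3)) - 148)² = 83*(-2 - 148)² = 83*(-150)² = 83*22500 = 1867500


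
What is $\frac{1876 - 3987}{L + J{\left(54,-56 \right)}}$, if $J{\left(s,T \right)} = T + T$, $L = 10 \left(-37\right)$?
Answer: $\frac{2111}{482} \approx 4.3797$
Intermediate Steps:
$L = -370$
$J{\left(s,T \right)} = 2 T$
$\frac{1876 - 3987}{L + J{\left(54,-56 \right)}} = \frac{1876 - 3987}{-370 + 2 \left(-56\right)} = - \frac{2111}{-370 - 112} = - \frac{2111}{-482} = \left(-2111\right) \left(- \frac{1}{482}\right) = \frac{2111}{482}$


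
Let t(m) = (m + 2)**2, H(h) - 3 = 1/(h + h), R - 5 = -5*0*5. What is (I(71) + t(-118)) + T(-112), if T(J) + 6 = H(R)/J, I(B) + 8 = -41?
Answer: 15009089/1120 ≈ 13401.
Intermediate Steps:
I(B) = -49 (I(B) = -8 - 41 = -49)
R = 5 (R = 5 - 5*0*5 = 5 + 0*5 = 5 + 0 = 5)
H(h) = 3 + 1/(2*h) (H(h) = 3 + 1/(h + h) = 3 + 1/(2*h))
t(m) = (2 + m)**2
T(J) = -6 + 31/(10*J) (T(J) = -6 + (3 + (1/2)/5)/J = -6 + (3 + (1/2)*(1/5))/J = -6 + (3 + 1/10)/J = -6 + 31/(10*J))
(I(71) + t(-118)) + T(-112) = (-49 + (2 - 118)**2) + (-6 + (31/10)/(-112)) = (-49 + (-116)**2) + (-6 + (31/10)*(-1/112)) = (-49 + 13456) + (-6 - 31/1120) = 13407 - 6751/1120 = 15009089/1120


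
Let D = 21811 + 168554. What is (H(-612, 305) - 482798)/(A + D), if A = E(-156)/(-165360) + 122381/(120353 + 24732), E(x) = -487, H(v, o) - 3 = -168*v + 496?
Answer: -1820854729770960/913423135974511 ≈ -1.9934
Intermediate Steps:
H(v, o) = 499 - 168*v (H(v, o) = 3 + (-168*v + 496) = 3 + (496 - 168*v) = 499 - 168*v)
A = 4061515711/4798251120 (A = -487/(-165360) + 122381/(120353 + 24732) = -487*(-1/165360) + 122381/145085 = 487/165360 + 122381*(1/145085) = 487/165360 + 122381/145085 = 4061515711/4798251120 ≈ 0.84646)
D = 190365
(H(-612, 305) - 482798)/(A + D) = ((499 - 168*(-612)) - 482798)/(4061515711/4798251120 + 190365) = ((499 + 102816) - 482798)/(913423135974511/4798251120) = (103315 - 482798)*(4798251120/913423135974511) = -379483*4798251120/913423135974511 = -1820854729770960/913423135974511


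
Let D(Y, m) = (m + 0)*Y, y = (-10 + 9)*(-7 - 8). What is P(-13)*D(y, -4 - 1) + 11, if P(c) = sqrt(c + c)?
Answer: 11 - 75*I*sqrt(26) ≈ 11.0 - 382.43*I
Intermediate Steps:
P(c) = sqrt(2)*sqrt(c) (P(c) = sqrt(2*c) = sqrt(2)*sqrt(c))
y = 15 (y = -1*(-15) = 15)
D(Y, m) = Y*m (D(Y, m) = m*Y = Y*m)
P(-13)*D(y, -4 - 1) + 11 = (sqrt(2)*sqrt(-13))*(15*(-4 - 1)) + 11 = (sqrt(2)*(I*sqrt(13)))*(15*(-5)) + 11 = (I*sqrt(26))*(-75) + 11 = -75*I*sqrt(26) + 11 = 11 - 75*I*sqrt(26)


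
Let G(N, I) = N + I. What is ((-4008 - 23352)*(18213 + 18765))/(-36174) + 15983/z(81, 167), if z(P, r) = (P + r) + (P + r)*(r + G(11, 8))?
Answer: 710909331017/25418264 ≈ 27968.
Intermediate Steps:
G(N, I) = I + N
z(P, r) = P + r + (19 + r)*(P + r) (z(P, r) = (P + r) + (P + r)*(r + (8 + 11)) = (P + r) + (P + r)*(r + 19) = (P + r) + (P + r)*(19 + r) = (P + r) + (19 + r)*(P + r) = P + r + (19 + r)*(P + r))
((-4008 - 23352)*(18213 + 18765))/(-36174) + 15983/z(81, 167) = ((-4008 - 23352)*(18213 + 18765))/(-36174) + 15983/(167**2 + 20*81 + 20*167 + 81*167) = -27360*36978*(-1/36174) + 15983/(27889 + 1620 + 3340 + 13527) = -1011718080*(-1/36174) + 15983/46376 = 168619680/6029 + 15983*(1/46376) = 168619680/6029 + 1453/4216 = 710909331017/25418264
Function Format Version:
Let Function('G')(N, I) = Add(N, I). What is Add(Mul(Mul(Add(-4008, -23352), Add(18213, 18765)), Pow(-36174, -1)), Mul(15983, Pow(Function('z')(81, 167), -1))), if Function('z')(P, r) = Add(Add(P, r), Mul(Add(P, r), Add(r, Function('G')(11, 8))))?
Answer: Rational(710909331017, 25418264) ≈ 27968.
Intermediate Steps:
Function('G')(N, I) = Add(I, N)
Function('z')(P, r) = Add(P, r, Mul(Add(19, r), Add(P, r))) (Function('z')(P, r) = Add(Add(P, r), Mul(Add(P, r), Add(r, Add(8, 11)))) = Add(Add(P, r), Mul(Add(P, r), Add(r, 19))) = Add(Add(P, r), Mul(Add(P, r), Add(19, r))) = Add(Add(P, r), Mul(Add(19, r), Add(P, r))) = Add(P, r, Mul(Add(19, r), Add(P, r))))
Add(Mul(Mul(Add(-4008, -23352), Add(18213, 18765)), Pow(-36174, -1)), Mul(15983, Pow(Function('z')(81, 167), -1))) = Add(Mul(Mul(Add(-4008, -23352), Add(18213, 18765)), Pow(-36174, -1)), Mul(15983, Pow(Add(Pow(167, 2), Mul(20, 81), Mul(20, 167), Mul(81, 167)), -1))) = Add(Mul(Mul(-27360, 36978), Rational(-1, 36174)), Mul(15983, Pow(Add(27889, 1620, 3340, 13527), -1))) = Add(Mul(-1011718080, Rational(-1, 36174)), Mul(15983, Pow(46376, -1))) = Add(Rational(168619680, 6029), Mul(15983, Rational(1, 46376))) = Add(Rational(168619680, 6029), Rational(1453, 4216)) = Rational(710909331017, 25418264)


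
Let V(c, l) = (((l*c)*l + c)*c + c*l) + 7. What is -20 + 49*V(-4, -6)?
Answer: 30507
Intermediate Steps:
V(c, l) = 7 + c*l + c*(c + c*l²) (V(c, l) = (((c*l)*l + c)*c + c*l) + 7 = ((c*l² + c)*c + c*l) + 7 = ((c + c*l²)*c + c*l) + 7 = (c*(c + c*l²) + c*l) + 7 = (c*l + c*(c + c*l²)) + 7 = 7 + c*l + c*(c + c*l²))
-20 + 49*V(-4, -6) = -20 + 49*(7 + (-4)² - 4*(-6) + (-4)²*(-6)²) = -20 + 49*(7 + 16 + 24 + 16*36) = -20 + 49*(7 + 16 + 24 + 576) = -20 + 49*623 = -20 + 30527 = 30507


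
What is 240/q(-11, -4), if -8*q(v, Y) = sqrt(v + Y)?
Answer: 128*I*sqrt(15) ≈ 495.74*I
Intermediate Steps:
q(v, Y) = -sqrt(Y + v)/8 (q(v, Y) = -sqrt(v + Y)/8 = -sqrt(Y + v)/8)
240/q(-11, -4) = 240/((-sqrt(-4 - 11)/8)) = 240/((-I*sqrt(15)/8)) = 240*(8*I*sqrt(15)/15) = 128*I*sqrt(15)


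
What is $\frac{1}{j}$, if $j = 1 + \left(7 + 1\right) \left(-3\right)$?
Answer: $- \frac{1}{23} \approx -0.043478$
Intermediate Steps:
$j = -23$ ($j = 1 + 8 \left(-3\right) = 1 - 24 = -23$)
$\frac{1}{j} = \frac{1}{-23} = - \frac{1}{23}$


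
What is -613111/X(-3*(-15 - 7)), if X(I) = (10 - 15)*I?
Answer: 613111/330 ≈ 1857.9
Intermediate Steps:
X(I) = -5*I
-613111/X(-3*(-15 - 7)) = -613111*1/(15*(-15 - 7)) = -613111/((-(-15)*(-22))) = -613111/((-5*66)) = -613111/(-330) = -613111*(-1/330) = 613111/330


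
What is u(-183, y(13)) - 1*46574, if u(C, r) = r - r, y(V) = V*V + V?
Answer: -46574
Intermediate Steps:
y(V) = V + V² (y(V) = V² + V = V + V²)
u(C, r) = 0
u(-183, y(13)) - 1*46574 = 0 - 1*46574 = 0 - 46574 = -46574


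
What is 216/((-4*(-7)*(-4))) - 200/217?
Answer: -1237/434 ≈ -2.8502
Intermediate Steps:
216/((-4*(-7)*(-4))) - 200/217 = 216/((28*(-4))) - 200*1/217 = 216/(-112) - 200/217 = 216*(-1/112) - 200/217 = -27/14 - 200/217 = -1237/434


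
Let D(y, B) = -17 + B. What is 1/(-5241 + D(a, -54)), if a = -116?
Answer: -1/5312 ≈ -0.00018825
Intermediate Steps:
1/(-5241 + D(a, -54)) = 1/(-5241 + (-17 - 54)) = 1/(-5241 - 71) = 1/(-5312) = -1/5312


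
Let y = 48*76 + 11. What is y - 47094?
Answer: -43435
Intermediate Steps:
y = 3659 (y = 3648 + 11 = 3659)
y - 47094 = 3659 - 47094 = -43435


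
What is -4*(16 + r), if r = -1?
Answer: -60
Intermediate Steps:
-4*(16 + r) = -4*(16 - 1) = -4*15 = -60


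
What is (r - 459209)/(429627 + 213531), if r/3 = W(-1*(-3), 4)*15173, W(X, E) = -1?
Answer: -252364/321579 ≈ -0.78477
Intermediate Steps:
r = -45519 (r = 3*(-1*15173) = 3*(-15173) = -45519)
(r - 459209)/(429627 + 213531) = (-45519 - 459209)/(429627 + 213531) = -504728/643158 = -504728*1/643158 = -252364/321579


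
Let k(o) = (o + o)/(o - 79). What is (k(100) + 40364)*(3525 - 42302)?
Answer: -32876846788/21 ≈ -1.5656e+9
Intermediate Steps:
k(o) = 2*o/(-79 + o) (k(o) = (2*o)/(-79 + o) = 2*o/(-79 + o))
(k(100) + 40364)*(3525 - 42302) = (2*100/(-79 + 100) + 40364)*(3525 - 42302) = (2*100/21 + 40364)*(-38777) = (2*100*(1/21) + 40364)*(-38777) = (200/21 + 40364)*(-38777) = (847844/21)*(-38777) = -32876846788/21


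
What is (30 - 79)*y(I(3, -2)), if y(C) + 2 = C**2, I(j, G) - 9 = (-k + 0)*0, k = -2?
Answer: -3871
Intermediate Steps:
I(j, G) = 9 (I(j, G) = 9 + (-1*(-2) + 0)*0 = 9 + (2 + 0)*0 = 9 + 2*0 = 9 + 0 = 9)
y(C) = -2 + C**2
(30 - 79)*y(I(3, -2)) = (30 - 79)*(-2 + 9**2) = -49*(-2 + 81) = -49*79 = -3871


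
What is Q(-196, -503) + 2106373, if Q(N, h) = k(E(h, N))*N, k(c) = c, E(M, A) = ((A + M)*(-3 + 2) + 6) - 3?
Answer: 1968781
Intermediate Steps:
E(M, A) = 3 - A - M (E(M, A) = ((A + M)*(-1) + 6) - 3 = ((-A - M) + 6) - 3 = (6 - A - M) - 3 = 3 - A - M)
Q(N, h) = N*(3 - N - h) (Q(N, h) = (3 - N - h)*N = N*(3 - N - h))
Q(-196, -503) + 2106373 = -196*(3 - 1*(-196) - 1*(-503)) + 2106373 = -196*(3 + 196 + 503) + 2106373 = -196*702 + 2106373 = -137592 + 2106373 = 1968781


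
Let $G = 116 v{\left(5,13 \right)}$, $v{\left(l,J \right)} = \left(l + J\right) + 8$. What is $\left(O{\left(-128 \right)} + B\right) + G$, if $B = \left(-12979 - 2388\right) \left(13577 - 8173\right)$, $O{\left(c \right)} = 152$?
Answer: $-83040100$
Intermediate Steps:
$v{\left(l,J \right)} = 8 + J + l$ ($v{\left(l,J \right)} = \left(J + l\right) + 8 = 8 + J + l$)
$G = 3016$ ($G = 116 \left(8 + 13 + 5\right) = 116 \cdot 26 = 3016$)
$B = -83043268$ ($B = \left(-15367\right) 5404 = -83043268$)
$\left(O{\left(-128 \right)} + B\right) + G = \left(152 - 83043268\right) + 3016 = -83043116 + 3016 = -83040100$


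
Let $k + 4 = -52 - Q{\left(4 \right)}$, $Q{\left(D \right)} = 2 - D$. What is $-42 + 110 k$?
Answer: $-5982$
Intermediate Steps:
$k = -54$ ($k = -4 - \left(54 - 4\right) = -4 - 50 = -54$)
$-42 + 110 k = -42 + 110 \left(-54\right) = -42 - 5940 = -5982$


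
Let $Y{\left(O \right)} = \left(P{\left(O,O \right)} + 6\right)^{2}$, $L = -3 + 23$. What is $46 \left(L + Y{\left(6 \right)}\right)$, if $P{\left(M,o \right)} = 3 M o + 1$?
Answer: $609270$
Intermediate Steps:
$L = 20$
$P{\left(M,o \right)} = 1 + 3 M o$ ($P{\left(M,o \right)} = 3 M o + 1 = 1 + 3 M o$)
$Y{\left(O \right)} = \left(7 + 3 O^{2}\right)^{2}$ ($Y{\left(O \right)} = \left(\left(1 + 3 O O\right) + 6\right)^{2} = \left(\left(1 + 3 O^{2}\right) + 6\right)^{2} = \left(7 + 3 O^{2}\right)^{2}$)
$46 \left(L + Y{\left(6 \right)}\right) = 46 \left(20 + \left(7 + 3 \cdot 6^{2}\right)^{2}\right) = 46 \left(20 + \left(7 + 3 \cdot 36\right)^{2}\right) = 46 \left(20 + \left(7 + 108\right)^{2}\right) = 46 \left(20 + 115^{2}\right) = 46 \left(20 + 13225\right) = 46 \cdot 13245 = 609270$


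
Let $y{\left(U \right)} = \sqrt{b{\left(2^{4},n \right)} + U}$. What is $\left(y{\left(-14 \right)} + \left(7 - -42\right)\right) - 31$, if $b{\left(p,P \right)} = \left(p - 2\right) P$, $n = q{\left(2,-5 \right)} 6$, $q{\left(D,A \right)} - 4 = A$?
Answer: $18 + 7 i \sqrt{2} \approx 18.0 + 9.8995 i$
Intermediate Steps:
$q{\left(D,A \right)} = 4 + A$
$n = -6$ ($n = \left(4 - 5\right) 6 = \left(-1\right) 6 = -6$)
$b{\left(p,P \right)} = P \left(-2 + p\right)$ ($b{\left(p,P \right)} = \left(-2 + p\right) P = P \left(-2 + p\right)$)
$y{\left(U \right)} = \sqrt{-84 + U}$ ($y{\left(U \right)} = \sqrt{- 6 \left(-2 + 2^{4}\right) + U} = \sqrt{- 6 \left(-2 + 16\right) + U} = \sqrt{\left(-6\right) 14 + U} = \sqrt{-84 + U}$)
$\left(y{\left(-14 \right)} + \left(7 - -42\right)\right) - 31 = \left(\sqrt{-84 - 14} + \left(7 - -42\right)\right) - 31 = \left(\sqrt{-98} + \left(7 + 42\right)\right) - 31 = \left(7 i \sqrt{2} + 49\right) - 31 = \left(49 + 7 i \sqrt{2}\right) - 31 = 18 + 7 i \sqrt{2}$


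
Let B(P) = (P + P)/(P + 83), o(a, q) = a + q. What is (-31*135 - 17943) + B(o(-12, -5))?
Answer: -730241/33 ≈ -22129.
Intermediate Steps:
B(P) = 2*P/(83 + P) (B(P) = (2*P)/(83 + P) = 2*P/(83 + P))
(-31*135 - 17943) + B(o(-12, -5)) = (-31*135 - 17943) + 2*(-12 - 5)/(83 + (-12 - 5)) = (-4185 - 17943) + 2*(-17)/(83 - 17) = -22128 + 2*(-17)/66 = -22128 + 2*(-17)*(1/66) = -22128 - 17/33 = -730241/33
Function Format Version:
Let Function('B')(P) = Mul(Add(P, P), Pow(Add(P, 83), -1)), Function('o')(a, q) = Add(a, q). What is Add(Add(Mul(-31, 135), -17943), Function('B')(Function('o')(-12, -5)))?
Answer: Rational(-730241, 33) ≈ -22129.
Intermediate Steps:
Function('B')(P) = Mul(2, P, Pow(Add(83, P), -1)) (Function('B')(P) = Mul(Mul(2, P), Pow(Add(83, P), -1)) = Mul(2, P, Pow(Add(83, P), -1)))
Add(Add(Mul(-31, 135), -17943), Function('B')(Function('o')(-12, -5))) = Add(Add(Mul(-31, 135), -17943), Mul(2, Add(-12, -5), Pow(Add(83, Add(-12, -5)), -1))) = Add(Add(-4185, -17943), Mul(2, -17, Pow(Add(83, -17), -1))) = Add(-22128, Mul(2, -17, Pow(66, -1))) = Add(-22128, Mul(2, -17, Rational(1, 66))) = Add(-22128, Rational(-17, 33)) = Rational(-730241, 33)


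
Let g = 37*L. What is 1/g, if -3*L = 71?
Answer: -3/2627 ≈ -0.0011420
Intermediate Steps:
L = -71/3 (L = -1/3*71 = -71/3 ≈ -23.667)
g = -2627/3 (g = 37*(-71/3) = -2627/3 ≈ -875.67)
1/g = 1/(-2627/3) = -3/2627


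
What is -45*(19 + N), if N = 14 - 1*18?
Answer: -675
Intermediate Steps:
N = -4 (N = 14 - 18 = -4)
-45*(19 + N) = -45*(19 - 4) = -45*15 = -675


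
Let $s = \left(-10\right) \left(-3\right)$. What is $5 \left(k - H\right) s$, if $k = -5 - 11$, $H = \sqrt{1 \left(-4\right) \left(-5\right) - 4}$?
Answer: $-3000$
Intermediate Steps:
$s = 30$
$H = 4$ ($H = \sqrt{\left(-4\right) \left(-5\right) - 4} = \sqrt{20 - 4} = \sqrt{16} = 4$)
$k = -16$
$5 \left(k - H\right) s = 5 \left(-16 - 4\right) 30 = 5 \left(-20\right) 30 = \left(-100\right) 30 = -3000$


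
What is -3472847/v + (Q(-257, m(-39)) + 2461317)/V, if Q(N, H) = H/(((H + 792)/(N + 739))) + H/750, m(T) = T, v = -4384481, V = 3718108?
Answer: 1487420236547252747/1022948861092237000 ≈ 1.4541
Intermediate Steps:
Q(N, H) = H/750 + H*(739 + N)/(792 + H) (Q(N, H) = H/(((792 + H)/(739 + N))) + H*(1/750) = H/(((792 + H)/(739 + N))) + H/750 = H*((739 + N)/(792 + H)) + H/750 = H*(739 + N)/(792 + H) + H/750 = H/750 + H*(739 + N)/(792 + H))
-3472847/v + (Q(-257, m(-39)) + 2461317)/V = -3472847/(-4384481) + ((1/750)*(-39)*(555042 - 39 + 750*(-257))/(792 - 39) + 2461317)/3718108 = -3472847*(-1/4384481) + ((1/750)*(-39)*(555042 - 39 - 192750)/753 + 2461317)*(1/3718108) = 3472847/4384481 + ((1/750)*(-39)*(1/753)*362253 + 2461317)*(1/3718108) = 3472847/4384481 + (-1569763/62750 + 2461317)*(1/3718108) = 3472847/4384481 + (154446071987/62750)*(1/3718108) = 3472847/4384481 + 154446071987/233311277000 = 1487420236547252747/1022948861092237000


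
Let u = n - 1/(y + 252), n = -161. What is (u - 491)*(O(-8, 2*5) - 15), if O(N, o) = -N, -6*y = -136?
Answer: 3760757/824 ≈ 4564.0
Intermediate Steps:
y = 68/3 (y = -⅙*(-136) = 68/3 ≈ 22.667)
u = -132667/824 (u = -161 - 1/(68/3 + 252) = -161 - 1/824/3 = -161 - 1*3/824 = -161 - 3/824 = -132667/824 ≈ -161.00)
(u - 491)*(O(-8, 2*5) - 15) = (-132667/824 - 491)*(-1*(-8) - 15) = -537251*(8 - 15)/824 = -537251/824*(-7) = 3760757/824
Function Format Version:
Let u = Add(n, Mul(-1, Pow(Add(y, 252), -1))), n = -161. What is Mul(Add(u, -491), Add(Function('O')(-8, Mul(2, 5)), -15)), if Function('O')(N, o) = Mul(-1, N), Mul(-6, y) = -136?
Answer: Rational(3760757, 824) ≈ 4564.0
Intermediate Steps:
y = Rational(68, 3) (y = Mul(Rational(-1, 6), -136) = Rational(68, 3) ≈ 22.667)
u = Rational(-132667, 824) (u = Add(-161, Mul(-1, Pow(Add(Rational(68, 3), 252), -1))) = Add(-161, Mul(-1, Pow(Rational(824, 3), -1))) = Add(-161, Mul(-1, Rational(3, 824))) = Add(-161, Rational(-3, 824)) = Rational(-132667, 824) ≈ -161.00)
Mul(Add(u, -491), Add(Function('O')(-8, Mul(2, 5)), -15)) = Mul(Add(Rational(-132667, 824), -491), Add(Mul(-1, -8), -15)) = Mul(Rational(-537251, 824), Add(8, -15)) = Mul(Rational(-537251, 824), -7) = Rational(3760757, 824)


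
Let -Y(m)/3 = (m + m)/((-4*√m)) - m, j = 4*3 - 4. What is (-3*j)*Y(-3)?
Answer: 216 - 36*I*√3 ≈ 216.0 - 62.354*I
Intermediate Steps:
j = 8 (j = 12 - 4 = 8)
Y(m) = 3*m + 3*√m/2 (Y(m) = -3*((m + m)/((-4*√m)) - m) = -3*((2*m)*(-1/(4*√m)) - m) = -3*(-√m/2 - m) = -3*(-m - √m/2) = 3*m + 3*√m/2)
(-3*j)*Y(-3) = (-3*8)*(3*(-3) + 3*√(-3)/2) = -24*(-9 + 3*(I*√3)/2) = -24*(-9 + 3*I*√3/2) = 216 - 36*I*√3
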